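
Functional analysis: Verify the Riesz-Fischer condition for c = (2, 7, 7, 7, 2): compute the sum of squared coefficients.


sum |c_n|^2 = 2^2 + 7^2 + 7^2 + 7^2 + 2^2
= 4 + 49 + 49 + 49 + 4
= 155

155


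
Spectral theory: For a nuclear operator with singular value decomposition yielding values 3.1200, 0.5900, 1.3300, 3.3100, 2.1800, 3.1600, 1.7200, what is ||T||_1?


The nuclear norm is the sum of all singular values.
||T||_1 = 3.1200 + 0.5900 + 1.3300 + 3.3100 + 2.1800 + 3.1600 + 1.7200
= 15.4100

15.4100


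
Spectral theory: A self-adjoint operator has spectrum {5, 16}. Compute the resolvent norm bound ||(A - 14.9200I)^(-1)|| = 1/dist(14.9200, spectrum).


dist(14.9200, {5, 16}) = min(|14.9200 - 5|, |14.9200 - 16|)
= min(9.9200, 1.0800) = 1.0800
Resolvent bound = 1/1.0800 = 0.9259

0.9259


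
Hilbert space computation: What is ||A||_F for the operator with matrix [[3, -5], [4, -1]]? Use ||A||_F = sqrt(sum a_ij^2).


||A||_F^2 = sum a_ij^2
= 3^2 + (-5)^2 + 4^2 + (-1)^2
= 9 + 25 + 16 + 1 = 51
||A||_F = sqrt(51) = 7.1414

7.1414


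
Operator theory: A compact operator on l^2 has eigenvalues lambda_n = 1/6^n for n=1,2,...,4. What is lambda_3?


The eigenvalue formula gives lambda_3 = 1/6^3
= 1/216
= 0.0046

0.0046


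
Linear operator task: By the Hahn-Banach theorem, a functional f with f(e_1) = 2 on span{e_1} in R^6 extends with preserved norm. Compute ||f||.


The norm of f is given by ||f|| = sup_{||x||=1} |f(x)|.
On span{e_1}, ||e_1|| = 1, so ||f|| = |f(e_1)| / ||e_1||
= |2| / 1 = 2.0000

2.0000


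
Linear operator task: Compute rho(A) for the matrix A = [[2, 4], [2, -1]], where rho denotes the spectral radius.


For a 2x2 matrix, eigenvalues satisfy lambda^2 - (trace)*lambda + det = 0
trace = 2 + -1 = 1
det = 2*-1 - 4*2 = -10
discriminant = 1^2 - 4*(-10) = 41
spectral radius = max |eigenvalue| = 3.7016

3.7016


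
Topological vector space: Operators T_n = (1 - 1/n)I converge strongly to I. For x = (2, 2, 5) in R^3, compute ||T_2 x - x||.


T_2 x - x = (1 - 1/2)x - x = -x/2
||x|| = sqrt(33) = 5.7446
||T_2 x - x|| = ||x||/2 = 5.7446/2 = 2.8723

2.8723


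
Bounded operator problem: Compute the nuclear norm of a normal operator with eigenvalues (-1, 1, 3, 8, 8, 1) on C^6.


For a normal operator, singular values equal |eigenvalues|.
Trace norm = sum |lambda_i| = 1 + 1 + 3 + 8 + 8 + 1
= 22

22


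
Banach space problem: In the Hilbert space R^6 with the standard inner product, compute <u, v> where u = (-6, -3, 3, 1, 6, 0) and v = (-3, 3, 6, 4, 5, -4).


Computing the standard inner product <u, v> = sum u_i * v_i
= -6*-3 + -3*3 + 3*6 + 1*4 + 6*5 + 0*-4
= 18 + -9 + 18 + 4 + 30 + 0
= 61

61


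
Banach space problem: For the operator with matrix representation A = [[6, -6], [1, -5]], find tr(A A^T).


trace(A * A^T) = sum of squares of all entries
= 6^2 + (-6)^2 + 1^2 + (-5)^2
= 36 + 36 + 1 + 25
= 98

98


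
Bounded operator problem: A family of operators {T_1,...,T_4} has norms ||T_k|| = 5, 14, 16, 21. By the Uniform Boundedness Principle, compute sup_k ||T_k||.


By the Uniform Boundedness Principle, the supremum of norms is finite.
sup_k ||T_k|| = max(5, 14, 16, 21) = 21

21


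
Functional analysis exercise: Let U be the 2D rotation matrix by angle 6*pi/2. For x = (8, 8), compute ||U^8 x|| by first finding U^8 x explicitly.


U is a rotation by theta = 6*pi/2
U^8 = rotation by 8*theta = 48*pi/2 = 0*pi/2 (mod 2*pi)
cos(0*pi/2) = 1.0000, sin(0*pi/2) = 0.0000
U^8 x = (1.0000 * 8 - 0.0000 * 8, 0.0000 * 8 + 1.0000 * 8)
= (8.0000, 8.0000)
||U^8 x|| = sqrt(8.0000^2 + 8.0000^2) = sqrt(128.0000) = 11.3137

11.3137


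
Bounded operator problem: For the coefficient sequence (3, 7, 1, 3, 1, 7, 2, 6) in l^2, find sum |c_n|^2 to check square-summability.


sum |c_n|^2 = 3^2 + 7^2 + 1^2 + 3^2 + 1^2 + 7^2 + 2^2 + 6^2
= 9 + 49 + 1 + 9 + 1 + 49 + 4 + 36
= 158

158


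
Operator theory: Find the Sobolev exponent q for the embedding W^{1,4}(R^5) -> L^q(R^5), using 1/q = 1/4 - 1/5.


Using the Sobolev embedding formula: 1/q = 1/p - k/n
1/q = 1/4 - 1/5 = 1/20
q = 1/(1/20) = 20

20.0000


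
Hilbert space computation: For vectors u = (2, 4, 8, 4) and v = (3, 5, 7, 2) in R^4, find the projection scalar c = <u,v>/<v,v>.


Computing <u,v> = 2*3 + 4*5 + 8*7 + 4*2 = 90
Computing <v,v> = 3^2 + 5^2 + 7^2 + 2^2 = 87
Projection coefficient = 90/87 = 1.0345

1.0345


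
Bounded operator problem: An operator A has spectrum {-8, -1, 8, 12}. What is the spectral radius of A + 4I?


Spectrum of A + 4I = {-4, 3, 12, 16}
Spectral radius = max |lambda| over the shifted spectrum
= max(4, 3, 12, 16) = 16

16


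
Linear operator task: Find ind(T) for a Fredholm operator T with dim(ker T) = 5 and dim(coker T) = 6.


The Fredholm index is defined as ind(T) = dim(ker T) - dim(coker T)
= 5 - 6
= -1

-1


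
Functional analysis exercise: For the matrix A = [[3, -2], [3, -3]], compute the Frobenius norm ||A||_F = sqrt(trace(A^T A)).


||A||_F^2 = sum a_ij^2
= 3^2 + (-2)^2 + 3^2 + (-3)^2
= 9 + 4 + 9 + 9 = 31
||A||_F = sqrt(31) = 5.5678

5.5678


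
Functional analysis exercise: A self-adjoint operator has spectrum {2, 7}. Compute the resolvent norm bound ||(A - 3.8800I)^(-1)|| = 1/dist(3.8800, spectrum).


dist(3.8800, {2, 7}) = min(|3.8800 - 2|, |3.8800 - 7|)
= min(1.8800, 3.1200) = 1.8800
Resolvent bound = 1/1.8800 = 0.5319

0.5319


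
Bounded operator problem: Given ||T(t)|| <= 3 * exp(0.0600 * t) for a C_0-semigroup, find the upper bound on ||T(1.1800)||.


||T(1.1800)|| <= 3 * exp(0.0600 * 1.1800)
= 3 * exp(0.0708)
= 3 * 1.0734
= 3.2201

3.2201


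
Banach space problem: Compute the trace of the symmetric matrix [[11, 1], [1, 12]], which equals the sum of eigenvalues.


For a self-adjoint (symmetric) matrix, the eigenvalues are real.
The sum of eigenvalues equals the trace of the matrix.
trace = 11 + 12 = 23

23


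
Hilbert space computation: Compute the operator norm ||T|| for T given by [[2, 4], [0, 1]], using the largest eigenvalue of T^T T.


A^T A = [[4, 8], [8, 17]]
trace(A^T A) = 21, det(A^T A) = 4
discriminant = 21^2 - 4*4 = 425
Largest eigenvalue of A^T A = (trace + sqrt(disc))/2 = 20.8078
||T|| = sqrt(20.8078) = 4.5616

4.5616


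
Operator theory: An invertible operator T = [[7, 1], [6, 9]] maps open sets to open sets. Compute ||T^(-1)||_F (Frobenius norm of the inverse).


det(T) = 7*9 - 1*6 = 57
T^(-1) = (1/57) * [[9, -1], [-6, 7]] = [[0.1579, -0.0175], [-0.1053, 0.1228]]
||T^(-1)||_F^2 = 0.1579^2 + (-0.0175)^2 + (-0.1053)^2 + 0.1228^2 = 0.0514
||T^(-1)||_F = sqrt(0.0514) = 0.2267

0.2267


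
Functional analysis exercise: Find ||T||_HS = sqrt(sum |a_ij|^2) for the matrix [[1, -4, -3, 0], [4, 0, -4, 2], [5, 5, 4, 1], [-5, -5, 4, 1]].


The Hilbert-Schmidt norm is sqrt(sum of squares of all entries).
Sum of squares = 1^2 + (-4)^2 + (-3)^2 + 0^2 + 4^2 + 0^2 + (-4)^2 + 2^2 + 5^2 + 5^2 + 4^2 + 1^2 + (-5)^2 + (-5)^2 + 4^2 + 1^2
= 1 + 16 + 9 + 0 + 16 + 0 + 16 + 4 + 25 + 25 + 16 + 1 + 25 + 25 + 16 + 1 = 196
||T||_HS = sqrt(196) = 14.0000

14.0000


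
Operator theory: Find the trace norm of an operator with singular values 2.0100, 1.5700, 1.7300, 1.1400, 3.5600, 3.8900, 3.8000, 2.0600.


The nuclear norm is the sum of all singular values.
||T||_1 = 2.0100 + 1.5700 + 1.7300 + 1.1400 + 3.5600 + 3.8900 + 3.8000 + 2.0600
= 19.7600

19.7600


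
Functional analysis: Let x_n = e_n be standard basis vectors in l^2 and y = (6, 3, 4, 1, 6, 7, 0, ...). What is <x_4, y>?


x_4 = e_4 is the standard basis vector with 1 in position 4.
<x_4, y> = y_4 = 1
As n -> infinity, <x_n, y> -> 0, confirming weak convergence of (x_n) to 0.

1


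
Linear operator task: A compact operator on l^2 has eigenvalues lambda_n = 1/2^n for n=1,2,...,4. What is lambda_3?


The eigenvalue formula gives lambda_3 = 1/2^3
= 1/8
= 0.1250

0.1250


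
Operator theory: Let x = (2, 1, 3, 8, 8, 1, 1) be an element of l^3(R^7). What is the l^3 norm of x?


The l^3 norm = (sum |x_i|^3)^(1/3)
Sum of 3th powers = 8 + 1 + 27 + 512 + 512 + 1 + 1 = 1062
||x||_3 = (1062)^(1/3) = 10.2025

10.2025


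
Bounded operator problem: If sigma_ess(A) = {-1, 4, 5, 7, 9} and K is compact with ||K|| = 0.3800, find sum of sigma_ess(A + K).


By Weyl's theorem, the essential spectrum is invariant under compact perturbations.
sigma_ess(A + K) = sigma_ess(A) = {-1, 4, 5, 7, 9}
Sum = -1 + 4 + 5 + 7 + 9 = 24

24


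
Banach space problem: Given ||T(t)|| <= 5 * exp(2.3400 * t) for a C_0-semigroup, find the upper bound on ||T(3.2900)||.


||T(3.2900)|| <= 5 * exp(2.3400 * 3.2900)
= 5 * exp(7.6986)
= 5 * 2205.2585
= 11026.2923

11026.2923


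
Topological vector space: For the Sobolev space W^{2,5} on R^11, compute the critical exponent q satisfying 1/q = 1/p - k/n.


Using the Sobolev embedding formula: 1/q = 1/p - k/n
1/q = 1/5 - 2/11 = 1/55
q = 1/(1/55) = 55

55.0000


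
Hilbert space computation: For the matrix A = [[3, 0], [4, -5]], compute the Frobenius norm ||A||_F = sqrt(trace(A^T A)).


||A||_F^2 = sum a_ij^2
= 3^2 + 0^2 + 4^2 + (-5)^2
= 9 + 0 + 16 + 25 = 50
||A||_F = sqrt(50) = 7.0711

7.0711


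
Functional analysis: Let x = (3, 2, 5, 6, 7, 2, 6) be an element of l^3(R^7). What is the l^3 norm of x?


The l^3 norm = (sum |x_i|^3)^(1/3)
Sum of 3th powers = 27 + 8 + 125 + 216 + 343 + 8 + 216 = 943
||x||_3 = (943)^(1/3) = 9.8063

9.8063


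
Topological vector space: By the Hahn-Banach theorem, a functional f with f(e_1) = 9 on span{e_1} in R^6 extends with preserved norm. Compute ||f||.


The norm of f is given by ||f|| = sup_{||x||=1} |f(x)|.
On span{e_1}, ||e_1|| = 1, so ||f|| = |f(e_1)| / ||e_1||
= |9| / 1 = 9.0000

9.0000


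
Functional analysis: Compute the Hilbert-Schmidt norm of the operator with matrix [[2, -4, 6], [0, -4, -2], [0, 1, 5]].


The Hilbert-Schmidt norm is sqrt(sum of squares of all entries).
Sum of squares = 2^2 + (-4)^2 + 6^2 + 0^2 + (-4)^2 + (-2)^2 + 0^2 + 1^2 + 5^2
= 4 + 16 + 36 + 0 + 16 + 4 + 0 + 1 + 25 = 102
||T||_HS = sqrt(102) = 10.0995

10.0995


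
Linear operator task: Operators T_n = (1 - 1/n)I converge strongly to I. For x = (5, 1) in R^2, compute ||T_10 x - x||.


T_10 x - x = (1 - 1/10)x - x = -x/10
||x|| = sqrt(26) = 5.0990
||T_10 x - x|| = ||x||/10 = 5.0990/10 = 0.5099

0.5099


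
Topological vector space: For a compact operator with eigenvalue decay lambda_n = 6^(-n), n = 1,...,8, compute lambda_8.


The eigenvalue formula gives lambda_8 = 1/6^8
= 1/1679616
= 5.9537e-07

5.9537e-07


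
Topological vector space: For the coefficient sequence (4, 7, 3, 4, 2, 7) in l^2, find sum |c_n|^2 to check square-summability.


sum |c_n|^2 = 4^2 + 7^2 + 3^2 + 4^2 + 2^2 + 7^2
= 16 + 49 + 9 + 16 + 4 + 49
= 143

143


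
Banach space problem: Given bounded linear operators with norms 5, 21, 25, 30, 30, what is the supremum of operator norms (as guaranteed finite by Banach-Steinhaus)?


By the Uniform Boundedness Principle, the supremum of norms is finite.
sup_k ||T_k|| = max(5, 21, 25, 30, 30) = 30

30


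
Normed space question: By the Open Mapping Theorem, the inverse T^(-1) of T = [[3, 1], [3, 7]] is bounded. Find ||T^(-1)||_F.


det(T) = 3*7 - 1*3 = 18
T^(-1) = (1/18) * [[7, -1], [-3, 3]] = [[0.3889, -0.0556], [-0.1667, 0.1667]]
||T^(-1)||_F^2 = 0.3889^2 + (-0.0556)^2 + (-0.1667)^2 + 0.1667^2 = 0.2099
||T^(-1)||_F = sqrt(0.2099) = 0.4581

0.4581


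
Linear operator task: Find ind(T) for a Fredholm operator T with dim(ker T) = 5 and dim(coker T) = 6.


The Fredholm index is defined as ind(T) = dim(ker T) - dim(coker T)
= 5 - 6
= -1

-1


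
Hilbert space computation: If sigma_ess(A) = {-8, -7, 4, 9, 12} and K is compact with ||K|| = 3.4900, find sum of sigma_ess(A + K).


By Weyl's theorem, the essential spectrum is invariant under compact perturbations.
sigma_ess(A + K) = sigma_ess(A) = {-8, -7, 4, 9, 12}
Sum = -8 + -7 + 4 + 9 + 12 = 10

10


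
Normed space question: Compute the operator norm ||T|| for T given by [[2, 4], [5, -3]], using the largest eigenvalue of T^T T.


A^T A = [[29, -7], [-7, 25]]
trace(A^T A) = 54, det(A^T A) = 676
discriminant = 54^2 - 4*676 = 212
Largest eigenvalue of A^T A = (trace + sqrt(disc))/2 = 34.2801
||T|| = sqrt(34.2801) = 5.8549

5.8549


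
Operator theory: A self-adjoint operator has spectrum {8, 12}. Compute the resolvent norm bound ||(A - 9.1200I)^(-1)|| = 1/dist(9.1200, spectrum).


dist(9.1200, {8, 12}) = min(|9.1200 - 8|, |9.1200 - 12|)
= min(1.1200, 2.8800) = 1.1200
Resolvent bound = 1/1.1200 = 0.8929

0.8929


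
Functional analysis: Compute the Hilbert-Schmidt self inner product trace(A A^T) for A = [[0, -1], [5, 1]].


trace(A * A^T) = sum of squares of all entries
= 0^2 + (-1)^2 + 5^2 + 1^2
= 0 + 1 + 25 + 1
= 27

27


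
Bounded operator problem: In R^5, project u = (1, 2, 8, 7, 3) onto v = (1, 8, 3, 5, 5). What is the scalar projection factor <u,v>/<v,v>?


Computing <u,v> = 1*1 + 2*8 + 8*3 + 7*5 + 3*5 = 91
Computing <v,v> = 1^2 + 8^2 + 3^2 + 5^2 + 5^2 = 124
Projection coefficient = 91/124 = 0.7339

0.7339


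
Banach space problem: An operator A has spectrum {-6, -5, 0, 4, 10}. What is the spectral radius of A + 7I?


Spectrum of A + 7I = {1, 2, 7, 11, 17}
Spectral radius = max |lambda| over the shifted spectrum
= max(1, 2, 7, 11, 17) = 17

17


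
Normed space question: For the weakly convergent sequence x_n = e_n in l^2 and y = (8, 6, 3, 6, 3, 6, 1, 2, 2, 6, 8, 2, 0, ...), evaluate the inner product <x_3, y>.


x_3 = e_3 is the standard basis vector with 1 in position 3.
<x_3, y> = y_3 = 3
As n -> infinity, <x_n, y> -> 0, confirming weak convergence of (x_n) to 0.

3


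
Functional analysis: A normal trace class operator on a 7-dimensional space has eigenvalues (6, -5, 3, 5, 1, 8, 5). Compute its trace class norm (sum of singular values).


For a normal operator, singular values equal |eigenvalues|.
Trace norm = sum |lambda_i| = 6 + 5 + 3 + 5 + 1 + 8 + 5
= 33

33


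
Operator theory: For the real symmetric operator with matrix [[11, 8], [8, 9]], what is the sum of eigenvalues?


For a self-adjoint (symmetric) matrix, the eigenvalues are real.
The sum of eigenvalues equals the trace of the matrix.
trace = 11 + 9 = 20

20


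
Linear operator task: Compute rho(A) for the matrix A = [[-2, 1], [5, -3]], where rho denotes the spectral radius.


For a 2x2 matrix, eigenvalues satisfy lambda^2 - (trace)*lambda + det = 0
trace = -2 + -3 = -5
det = -2*-3 - 1*5 = 1
discriminant = (-5)^2 - 4*(1) = 21
spectral radius = max |eigenvalue| = 4.7913

4.7913


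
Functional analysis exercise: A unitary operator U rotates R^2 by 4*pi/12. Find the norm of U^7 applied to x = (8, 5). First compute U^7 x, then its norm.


U is a rotation by theta = 4*pi/12
U^7 = rotation by 7*theta = 28*pi/12 = 4*pi/12 (mod 2*pi)
cos(4*pi/12) = 0.5000, sin(4*pi/12) = 0.8660
U^7 x = (0.5000 * 8 - 0.8660 * 5, 0.8660 * 8 + 0.5000 * 5)
= (-0.3301, 9.4282)
||U^7 x|| = sqrt((-0.3301)^2 + 9.4282^2) = sqrt(89.0000) = 9.4340

9.4340


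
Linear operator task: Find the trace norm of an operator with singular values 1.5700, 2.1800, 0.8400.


The nuclear norm is the sum of all singular values.
||T||_1 = 1.5700 + 2.1800 + 0.8400
= 4.5900

4.5900


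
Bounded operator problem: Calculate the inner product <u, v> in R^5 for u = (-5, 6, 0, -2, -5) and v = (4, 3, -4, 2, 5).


Computing the standard inner product <u, v> = sum u_i * v_i
= -5*4 + 6*3 + 0*-4 + -2*2 + -5*5
= -20 + 18 + 0 + -4 + -25
= -31

-31


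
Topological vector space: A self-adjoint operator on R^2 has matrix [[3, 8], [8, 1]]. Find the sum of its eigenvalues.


For a self-adjoint (symmetric) matrix, the eigenvalues are real.
The sum of eigenvalues equals the trace of the matrix.
trace = 3 + 1 = 4

4


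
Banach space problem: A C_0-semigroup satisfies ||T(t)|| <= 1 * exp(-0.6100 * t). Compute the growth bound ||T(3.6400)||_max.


||T(3.6400)|| <= 1 * exp(-0.6100 * 3.6400)
= 1 * exp(-2.2204)
= 1 * 0.1086
= 0.1086

0.1086


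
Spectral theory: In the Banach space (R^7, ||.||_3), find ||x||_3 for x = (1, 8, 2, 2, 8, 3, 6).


The l^3 norm = (sum |x_i|^3)^(1/3)
Sum of 3th powers = 1 + 512 + 8 + 8 + 512 + 27 + 216 = 1284
||x||_3 = (1284)^(1/3) = 10.8690

10.8690


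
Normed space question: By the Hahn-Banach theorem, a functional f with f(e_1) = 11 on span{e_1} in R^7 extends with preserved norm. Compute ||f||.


The norm of f is given by ||f|| = sup_{||x||=1} |f(x)|.
On span{e_1}, ||e_1|| = 1, so ||f|| = |f(e_1)| / ||e_1||
= |11| / 1 = 11.0000

11.0000


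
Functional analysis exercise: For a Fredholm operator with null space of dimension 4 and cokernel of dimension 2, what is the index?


The Fredholm index is defined as ind(T) = dim(ker T) - dim(coker T)
= 4 - 2
= 2

2


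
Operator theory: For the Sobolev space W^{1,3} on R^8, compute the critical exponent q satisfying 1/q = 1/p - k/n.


Using the Sobolev embedding formula: 1/q = 1/p - k/n
1/q = 1/3 - 1/8 = 5/24
q = 1/(5/24) = 24/5 = 4.8000

4.8000


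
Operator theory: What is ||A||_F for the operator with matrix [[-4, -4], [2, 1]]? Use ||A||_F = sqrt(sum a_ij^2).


||A||_F^2 = sum a_ij^2
= (-4)^2 + (-4)^2 + 2^2 + 1^2
= 16 + 16 + 4 + 1 = 37
||A||_F = sqrt(37) = 6.0828

6.0828


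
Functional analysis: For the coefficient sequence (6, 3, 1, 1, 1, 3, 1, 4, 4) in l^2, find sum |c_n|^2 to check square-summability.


sum |c_n|^2 = 6^2 + 3^2 + 1^2 + 1^2 + 1^2 + 3^2 + 1^2 + 4^2 + 4^2
= 36 + 9 + 1 + 1 + 1 + 9 + 1 + 16 + 16
= 90

90


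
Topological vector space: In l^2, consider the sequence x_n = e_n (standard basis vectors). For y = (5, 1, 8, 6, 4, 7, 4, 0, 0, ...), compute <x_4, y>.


x_4 = e_4 is the standard basis vector with 1 in position 4.
<x_4, y> = y_4 = 6
As n -> infinity, <x_n, y> -> 0, confirming weak convergence of (x_n) to 0.

6


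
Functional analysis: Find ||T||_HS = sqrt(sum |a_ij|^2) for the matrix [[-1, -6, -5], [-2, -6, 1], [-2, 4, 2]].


The Hilbert-Schmidt norm is sqrt(sum of squares of all entries).
Sum of squares = (-1)^2 + (-6)^2 + (-5)^2 + (-2)^2 + (-6)^2 + 1^2 + (-2)^2 + 4^2 + 2^2
= 1 + 36 + 25 + 4 + 36 + 1 + 4 + 16 + 4 = 127
||T||_HS = sqrt(127) = 11.2694

11.2694


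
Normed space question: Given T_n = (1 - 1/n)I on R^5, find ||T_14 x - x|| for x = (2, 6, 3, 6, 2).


T_14 x - x = (1 - 1/14)x - x = -x/14
||x|| = sqrt(89) = 9.4340
||T_14 x - x|| = ||x||/14 = 9.4340/14 = 0.6739

0.6739


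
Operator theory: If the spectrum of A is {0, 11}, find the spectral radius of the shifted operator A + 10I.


Spectrum of A + 10I = {10, 21}
Spectral radius = max |lambda| over the shifted spectrum
= max(10, 21) = 21

21


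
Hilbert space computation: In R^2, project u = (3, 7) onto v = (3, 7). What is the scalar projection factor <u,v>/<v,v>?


Computing <u,v> = 3*3 + 7*7 = 58
Computing <v,v> = 3^2 + 7^2 = 58
Projection coefficient = 58/58 = 1.0000

1.0000


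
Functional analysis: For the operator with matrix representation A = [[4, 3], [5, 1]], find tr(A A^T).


trace(A * A^T) = sum of squares of all entries
= 4^2 + 3^2 + 5^2 + 1^2
= 16 + 9 + 25 + 1
= 51

51


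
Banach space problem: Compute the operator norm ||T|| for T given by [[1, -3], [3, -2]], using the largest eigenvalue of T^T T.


A^T A = [[10, -9], [-9, 13]]
trace(A^T A) = 23, det(A^T A) = 49
discriminant = 23^2 - 4*49 = 333
Largest eigenvalue of A^T A = (trace + sqrt(disc))/2 = 20.6241
||T|| = sqrt(20.6241) = 4.5414

4.5414


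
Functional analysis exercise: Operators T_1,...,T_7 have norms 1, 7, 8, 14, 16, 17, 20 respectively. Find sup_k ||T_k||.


By the Uniform Boundedness Principle, the supremum of norms is finite.
sup_k ||T_k|| = max(1, 7, 8, 14, 16, 17, 20) = 20

20


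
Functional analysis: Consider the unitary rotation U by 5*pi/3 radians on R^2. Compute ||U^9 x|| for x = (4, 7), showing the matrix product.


U is a rotation by theta = 5*pi/3
U^9 = rotation by 9*theta = 45*pi/3 = 3*pi/3 (mod 2*pi)
cos(3*pi/3) = -1.0000, sin(3*pi/3) = 0.0000
U^9 x = (-1.0000 * 4 - 0.0000 * 7, 0.0000 * 4 + -1.0000 * 7)
= (-4.0000, -7.0000)
||U^9 x|| = sqrt((-4.0000)^2 + (-7.0000)^2) = sqrt(65.0000) = 8.0623

8.0623


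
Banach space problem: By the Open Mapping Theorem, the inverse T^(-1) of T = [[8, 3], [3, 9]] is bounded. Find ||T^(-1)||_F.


det(T) = 8*9 - 3*3 = 63
T^(-1) = (1/63) * [[9, -3], [-3, 8]] = [[0.1429, -0.0476], [-0.0476, 0.1270]]
||T^(-1)||_F^2 = 0.1429^2 + (-0.0476)^2 + (-0.0476)^2 + 0.1270^2 = 0.0411
||T^(-1)||_F = sqrt(0.0411) = 0.2027

0.2027


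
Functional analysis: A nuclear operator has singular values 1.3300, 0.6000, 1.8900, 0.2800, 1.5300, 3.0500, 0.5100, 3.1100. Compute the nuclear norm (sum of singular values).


The nuclear norm is the sum of all singular values.
||T||_1 = 1.3300 + 0.6000 + 1.8900 + 0.2800 + 1.5300 + 3.0500 + 0.5100 + 3.1100
= 12.3000

12.3000


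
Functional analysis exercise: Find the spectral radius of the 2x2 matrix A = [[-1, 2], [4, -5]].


For a 2x2 matrix, eigenvalues satisfy lambda^2 - (trace)*lambda + det = 0
trace = -1 + -5 = -6
det = -1*-5 - 2*4 = -3
discriminant = (-6)^2 - 4*(-3) = 48
spectral radius = max |eigenvalue| = 6.4641

6.4641


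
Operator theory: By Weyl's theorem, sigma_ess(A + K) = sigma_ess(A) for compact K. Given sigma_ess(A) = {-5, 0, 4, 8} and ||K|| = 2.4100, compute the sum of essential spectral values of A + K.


By Weyl's theorem, the essential spectrum is invariant under compact perturbations.
sigma_ess(A + K) = sigma_ess(A) = {-5, 0, 4, 8}
Sum = -5 + 0 + 4 + 8 = 7

7


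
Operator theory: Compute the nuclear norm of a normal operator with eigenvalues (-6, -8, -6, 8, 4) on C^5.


For a normal operator, singular values equal |eigenvalues|.
Trace norm = sum |lambda_i| = 6 + 8 + 6 + 8 + 4
= 32

32


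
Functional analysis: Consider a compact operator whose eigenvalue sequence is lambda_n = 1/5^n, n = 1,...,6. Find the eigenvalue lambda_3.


The eigenvalue formula gives lambda_3 = 1/5^3
= 1/125
= 0.0080

0.0080


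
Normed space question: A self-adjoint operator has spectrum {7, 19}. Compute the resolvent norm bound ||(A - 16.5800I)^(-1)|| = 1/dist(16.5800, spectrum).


dist(16.5800, {7, 19}) = min(|16.5800 - 7|, |16.5800 - 19|)
= min(9.5800, 2.4200) = 2.4200
Resolvent bound = 1/2.4200 = 0.4132

0.4132


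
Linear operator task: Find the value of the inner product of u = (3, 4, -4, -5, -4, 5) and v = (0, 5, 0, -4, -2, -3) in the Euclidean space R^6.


Computing the standard inner product <u, v> = sum u_i * v_i
= 3*0 + 4*5 + -4*0 + -5*-4 + -4*-2 + 5*-3
= 0 + 20 + 0 + 20 + 8 + -15
= 33

33


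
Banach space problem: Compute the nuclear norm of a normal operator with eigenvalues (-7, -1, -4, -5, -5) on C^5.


For a normal operator, singular values equal |eigenvalues|.
Trace norm = sum |lambda_i| = 7 + 1 + 4 + 5 + 5
= 22

22


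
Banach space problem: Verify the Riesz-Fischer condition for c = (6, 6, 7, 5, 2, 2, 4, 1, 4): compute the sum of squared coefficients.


sum |c_n|^2 = 6^2 + 6^2 + 7^2 + 5^2 + 2^2 + 2^2 + 4^2 + 1^2 + 4^2
= 36 + 36 + 49 + 25 + 4 + 4 + 16 + 1 + 16
= 187

187


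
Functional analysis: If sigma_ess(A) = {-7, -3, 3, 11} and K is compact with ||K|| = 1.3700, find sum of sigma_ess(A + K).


By Weyl's theorem, the essential spectrum is invariant under compact perturbations.
sigma_ess(A + K) = sigma_ess(A) = {-7, -3, 3, 11}
Sum = -7 + -3 + 3 + 11 = 4

4


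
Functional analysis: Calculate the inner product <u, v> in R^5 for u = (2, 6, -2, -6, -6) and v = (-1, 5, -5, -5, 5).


Computing the standard inner product <u, v> = sum u_i * v_i
= 2*-1 + 6*5 + -2*-5 + -6*-5 + -6*5
= -2 + 30 + 10 + 30 + -30
= 38

38


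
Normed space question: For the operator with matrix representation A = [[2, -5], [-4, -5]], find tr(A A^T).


trace(A * A^T) = sum of squares of all entries
= 2^2 + (-5)^2 + (-4)^2 + (-5)^2
= 4 + 25 + 16 + 25
= 70

70


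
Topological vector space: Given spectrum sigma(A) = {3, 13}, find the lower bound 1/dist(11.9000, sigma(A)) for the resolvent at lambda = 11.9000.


dist(11.9000, {3, 13}) = min(|11.9000 - 3|, |11.9000 - 13|)
= min(8.9000, 1.1000) = 1.1000
Resolvent bound = 1/1.1000 = 0.9091

0.9091


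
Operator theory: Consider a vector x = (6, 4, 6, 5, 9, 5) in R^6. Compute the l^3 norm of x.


The l^3 norm = (sum |x_i|^3)^(1/3)
Sum of 3th powers = 216 + 64 + 216 + 125 + 729 + 125 = 1475
||x||_3 = (1475)^(1/3) = 11.3832

11.3832


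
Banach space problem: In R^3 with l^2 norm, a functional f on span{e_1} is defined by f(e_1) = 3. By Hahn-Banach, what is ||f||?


The norm of f is given by ||f|| = sup_{||x||=1} |f(x)|.
On span{e_1}, ||e_1|| = 1, so ||f|| = |f(e_1)| / ||e_1||
= |3| / 1 = 3.0000

3.0000


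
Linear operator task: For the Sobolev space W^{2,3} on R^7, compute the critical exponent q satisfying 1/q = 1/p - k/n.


Using the Sobolev embedding formula: 1/q = 1/p - k/n
1/q = 1/3 - 2/7 = 1/21
q = 1/(1/21) = 21

21.0000


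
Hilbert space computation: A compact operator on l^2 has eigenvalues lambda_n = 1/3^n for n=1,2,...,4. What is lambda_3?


The eigenvalue formula gives lambda_3 = 1/3^3
= 1/27
= 0.0370

0.0370


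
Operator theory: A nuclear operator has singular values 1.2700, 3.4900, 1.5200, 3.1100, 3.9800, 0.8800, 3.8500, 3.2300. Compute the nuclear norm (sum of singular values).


The nuclear norm is the sum of all singular values.
||T||_1 = 1.2700 + 3.4900 + 1.5200 + 3.1100 + 3.9800 + 0.8800 + 3.8500 + 3.2300
= 21.3300

21.3300


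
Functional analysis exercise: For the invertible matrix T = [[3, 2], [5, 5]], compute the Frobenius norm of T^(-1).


det(T) = 3*5 - 2*5 = 5
T^(-1) = (1/5) * [[5, -2], [-5, 3]] = [[1.0000, -0.4000], [-1.0000, 0.6000]]
||T^(-1)||_F^2 = 1.0000^2 + (-0.4000)^2 + (-1.0000)^2 + 0.6000^2 = 2.5200
||T^(-1)||_F = sqrt(2.5200) = 1.5875

1.5875


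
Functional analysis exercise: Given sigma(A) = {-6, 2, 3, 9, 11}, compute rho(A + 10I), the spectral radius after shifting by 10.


Spectrum of A + 10I = {4, 12, 13, 19, 21}
Spectral radius = max |lambda| over the shifted spectrum
= max(4, 12, 13, 19, 21) = 21

21


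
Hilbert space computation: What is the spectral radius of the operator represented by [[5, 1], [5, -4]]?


For a 2x2 matrix, eigenvalues satisfy lambda^2 - (trace)*lambda + det = 0
trace = 5 + -4 = 1
det = 5*-4 - 1*5 = -25
discriminant = 1^2 - 4*(-25) = 101
spectral radius = max |eigenvalue| = 5.5249

5.5249


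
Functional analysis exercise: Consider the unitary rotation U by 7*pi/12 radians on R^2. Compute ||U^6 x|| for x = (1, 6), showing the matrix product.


U is a rotation by theta = 7*pi/12
U^6 = rotation by 6*theta = 42*pi/12 = 18*pi/12 (mod 2*pi)
cos(18*pi/12) = 0.0000, sin(18*pi/12) = -1.0000
U^6 x = (0.0000 * 1 - -1.0000 * 6, -1.0000 * 1 + 0.0000 * 6)
= (6.0000, -1.0000)
||U^6 x|| = sqrt(6.0000^2 + (-1.0000)^2) = sqrt(37.0000) = 6.0828

6.0828


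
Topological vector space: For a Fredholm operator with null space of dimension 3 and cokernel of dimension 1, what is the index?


The Fredholm index is defined as ind(T) = dim(ker T) - dim(coker T)
= 3 - 1
= 2

2


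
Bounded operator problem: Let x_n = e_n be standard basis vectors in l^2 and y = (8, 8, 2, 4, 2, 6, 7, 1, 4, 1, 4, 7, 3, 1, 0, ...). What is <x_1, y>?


x_1 = e_1 is the standard basis vector with 1 in position 1.
<x_1, y> = y_1 = 8
As n -> infinity, <x_n, y> -> 0, confirming weak convergence of (x_n) to 0.

8


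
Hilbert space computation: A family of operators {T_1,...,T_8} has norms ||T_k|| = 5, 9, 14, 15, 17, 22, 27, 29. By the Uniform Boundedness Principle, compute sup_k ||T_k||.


By the Uniform Boundedness Principle, the supremum of norms is finite.
sup_k ||T_k|| = max(5, 9, 14, 15, 17, 22, 27, 29) = 29

29


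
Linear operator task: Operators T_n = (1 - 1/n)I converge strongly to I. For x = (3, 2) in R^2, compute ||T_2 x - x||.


T_2 x - x = (1 - 1/2)x - x = -x/2
||x|| = sqrt(13) = 3.6056
||T_2 x - x|| = ||x||/2 = 3.6056/2 = 1.8028

1.8028


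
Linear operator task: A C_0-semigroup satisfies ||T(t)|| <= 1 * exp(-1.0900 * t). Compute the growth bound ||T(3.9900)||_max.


||T(3.9900)|| <= 1 * exp(-1.0900 * 3.9900)
= 1 * exp(-4.3491)
= 1 * 0.0129
= 0.0129

0.0129


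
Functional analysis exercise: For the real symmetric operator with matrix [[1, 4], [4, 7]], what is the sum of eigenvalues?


For a self-adjoint (symmetric) matrix, the eigenvalues are real.
The sum of eigenvalues equals the trace of the matrix.
trace = 1 + 7 = 8

8


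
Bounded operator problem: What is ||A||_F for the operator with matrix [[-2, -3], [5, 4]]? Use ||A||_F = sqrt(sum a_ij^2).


||A||_F^2 = sum a_ij^2
= (-2)^2 + (-3)^2 + 5^2 + 4^2
= 4 + 9 + 25 + 16 = 54
||A||_F = sqrt(54) = 7.3485

7.3485


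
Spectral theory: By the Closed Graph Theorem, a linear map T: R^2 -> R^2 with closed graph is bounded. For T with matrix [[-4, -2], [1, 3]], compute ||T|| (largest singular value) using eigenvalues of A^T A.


A^T A = [[17, 11], [11, 13]]
trace(A^T A) = 30, det(A^T A) = 100
discriminant = 30^2 - 4*100 = 500
Largest eigenvalue of A^T A = (trace + sqrt(disc))/2 = 26.1803
||T|| = sqrt(26.1803) = 5.1167

5.1167


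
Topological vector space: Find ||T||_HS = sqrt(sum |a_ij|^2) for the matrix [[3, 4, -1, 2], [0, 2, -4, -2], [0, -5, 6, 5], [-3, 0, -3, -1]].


The Hilbert-Schmidt norm is sqrt(sum of squares of all entries).
Sum of squares = 3^2 + 4^2 + (-1)^2 + 2^2 + 0^2 + 2^2 + (-4)^2 + (-2)^2 + 0^2 + (-5)^2 + 6^2 + 5^2 + (-3)^2 + 0^2 + (-3)^2 + (-1)^2
= 9 + 16 + 1 + 4 + 0 + 4 + 16 + 4 + 0 + 25 + 36 + 25 + 9 + 0 + 9 + 1 = 159
||T||_HS = sqrt(159) = 12.6095

12.6095


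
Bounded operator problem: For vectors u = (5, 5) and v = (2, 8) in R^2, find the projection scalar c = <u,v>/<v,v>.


Computing <u,v> = 5*2 + 5*8 = 50
Computing <v,v> = 2^2 + 8^2 = 68
Projection coefficient = 50/68 = 0.7353

0.7353


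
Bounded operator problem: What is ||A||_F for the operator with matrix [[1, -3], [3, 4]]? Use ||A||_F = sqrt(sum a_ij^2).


||A||_F^2 = sum a_ij^2
= 1^2 + (-3)^2 + 3^2 + 4^2
= 1 + 9 + 9 + 16 = 35
||A||_F = sqrt(35) = 5.9161

5.9161


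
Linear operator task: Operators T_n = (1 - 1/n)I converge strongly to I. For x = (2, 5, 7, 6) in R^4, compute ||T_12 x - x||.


T_12 x - x = (1 - 1/12)x - x = -x/12
||x|| = sqrt(114) = 10.6771
||T_12 x - x|| = ||x||/12 = 10.6771/12 = 0.8898

0.8898


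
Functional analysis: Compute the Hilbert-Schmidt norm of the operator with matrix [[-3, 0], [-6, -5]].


The Hilbert-Schmidt norm is sqrt(sum of squares of all entries).
Sum of squares = (-3)^2 + 0^2 + (-6)^2 + (-5)^2
= 9 + 0 + 36 + 25 = 70
||T||_HS = sqrt(70) = 8.3666

8.3666


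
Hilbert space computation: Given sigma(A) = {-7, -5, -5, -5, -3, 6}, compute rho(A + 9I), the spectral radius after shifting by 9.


Spectrum of A + 9I = {2, 4, 4, 4, 6, 15}
Spectral radius = max |lambda| over the shifted spectrum
= max(2, 4, 4, 4, 6, 15) = 15

15


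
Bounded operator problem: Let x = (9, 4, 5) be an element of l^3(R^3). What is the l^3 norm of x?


The l^3 norm = (sum |x_i|^3)^(1/3)
Sum of 3th powers = 729 + 64 + 125 = 918
||x||_3 = (918)^(1/3) = 9.7188

9.7188


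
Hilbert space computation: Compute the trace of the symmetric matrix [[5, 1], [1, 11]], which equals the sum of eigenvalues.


For a self-adjoint (symmetric) matrix, the eigenvalues are real.
The sum of eigenvalues equals the trace of the matrix.
trace = 5 + 11 = 16

16


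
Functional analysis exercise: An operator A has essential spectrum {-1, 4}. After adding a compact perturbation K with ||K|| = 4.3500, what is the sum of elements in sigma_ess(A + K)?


By Weyl's theorem, the essential spectrum is invariant under compact perturbations.
sigma_ess(A + K) = sigma_ess(A) = {-1, 4}
Sum = -1 + 4 = 3

3


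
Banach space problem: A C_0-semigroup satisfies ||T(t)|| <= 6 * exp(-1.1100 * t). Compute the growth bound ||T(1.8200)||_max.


||T(1.8200)|| <= 6 * exp(-1.1100 * 1.8200)
= 6 * exp(-2.0202)
= 6 * 0.1326
= 0.7958

0.7958


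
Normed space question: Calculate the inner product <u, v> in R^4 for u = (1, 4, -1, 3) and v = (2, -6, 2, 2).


Computing the standard inner product <u, v> = sum u_i * v_i
= 1*2 + 4*-6 + -1*2 + 3*2
= 2 + -24 + -2 + 6
= -18

-18


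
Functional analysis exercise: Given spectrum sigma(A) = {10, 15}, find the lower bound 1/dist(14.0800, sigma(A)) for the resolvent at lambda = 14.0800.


dist(14.0800, {10, 15}) = min(|14.0800 - 10|, |14.0800 - 15|)
= min(4.0800, 0.9200) = 0.9200
Resolvent bound = 1/0.9200 = 1.0870

1.0870


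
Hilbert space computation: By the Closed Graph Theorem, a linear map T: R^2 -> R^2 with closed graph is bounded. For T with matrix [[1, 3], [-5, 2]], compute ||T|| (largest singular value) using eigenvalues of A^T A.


A^T A = [[26, -7], [-7, 13]]
trace(A^T A) = 39, det(A^T A) = 289
discriminant = 39^2 - 4*289 = 365
Largest eigenvalue of A^T A = (trace + sqrt(disc))/2 = 29.0525
||T|| = sqrt(29.0525) = 5.3900

5.3900


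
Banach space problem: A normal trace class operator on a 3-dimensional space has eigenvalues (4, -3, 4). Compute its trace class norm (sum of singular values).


For a normal operator, singular values equal |eigenvalues|.
Trace norm = sum |lambda_i| = 4 + 3 + 4
= 11

11


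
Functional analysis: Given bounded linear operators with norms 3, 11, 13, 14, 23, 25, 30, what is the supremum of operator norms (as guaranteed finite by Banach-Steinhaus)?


By the Uniform Boundedness Principle, the supremum of norms is finite.
sup_k ||T_k|| = max(3, 11, 13, 14, 23, 25, 30) = 30

30


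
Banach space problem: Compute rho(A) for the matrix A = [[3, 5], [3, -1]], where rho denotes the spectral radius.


For a 2x2 matrix, eigenvalues satisfy lambda^2 - (trace)*lambda + det = 0
trace = 3 + -1 = 2
det = 3*-1 - 5*3 = -18
discriminant = 2^2 - 4*(-18) = 76
spectral radius = max |eigenvalue| = 5.3589

5.3589


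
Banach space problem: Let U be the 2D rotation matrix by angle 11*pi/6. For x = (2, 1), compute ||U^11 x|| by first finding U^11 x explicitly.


U is a rotation by theta = 11*pi/6
U^11 = rotation by 11*theta = 121*pi/6 = 1*pi/6 (mod 2*pi)
cos(1*pi/6) = 0.8660, sin(1*pi/6) = 0.5000
U^11 x = (0.8660 * 2 - 0.5000 * 1, 0.5000 * 2 + 0.8660 * 1)
= (1.2321, 1.8660)
||U^11 x|| = sqrt(1.2321^2 + 1.8660^2) = sqrt(5.0000) = 2.2361

2.2361


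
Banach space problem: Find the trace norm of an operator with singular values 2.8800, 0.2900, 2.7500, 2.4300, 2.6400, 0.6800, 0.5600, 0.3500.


The nuclear norm is the sum of all singular values.
||T||_1 = 2.8800 + 0.2900 + 2.7500 + 2.4300 + 2.6400 + 0.6800 + 0.5600 + 0.3500
= 12.5800

12.5800


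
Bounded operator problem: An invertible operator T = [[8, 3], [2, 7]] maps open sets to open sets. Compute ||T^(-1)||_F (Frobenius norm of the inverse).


det(T) = 8*7 - 3*2 = 50
T^(-1) = (1/50) * [[7, -3], [-2, 8]] = [[0.1400, -0.0600], [-0.0400, 0.1600]]
||T^(-1)||_F^2 = 0.1400^2 + (-0.0600)^2 + (-0.0400)^2 + 0.1600^2 = 0.0504
||T^(-1)||_F = sqrt(0.0504) = 0.2245

0.2245


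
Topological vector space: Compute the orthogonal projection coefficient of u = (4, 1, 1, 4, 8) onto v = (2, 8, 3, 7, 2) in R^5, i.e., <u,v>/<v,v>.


Computing <u,v> = 4*2 + 1*8 + 1*3 + 4*7 + 8*2 = 63
Computing <v,v> = 2^2 + 8^2 + 3^2 + 7^2 + 2^2 = 130
Projection coefficient = 63/130 = 0.4846

0.4846


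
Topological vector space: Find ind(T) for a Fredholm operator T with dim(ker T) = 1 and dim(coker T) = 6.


The Fredholm index is defined as ind(T) = dim(ker T) - dim(coker T)
= 1 - 6
= -5

-5


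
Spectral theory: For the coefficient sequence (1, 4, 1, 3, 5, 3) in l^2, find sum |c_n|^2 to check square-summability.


sum |c_n|^2 = 1^2 + 4^2 + 1^2 + 3^2 + 5^2 + 3^2
= 1 + 16 + 1 + 9 + 25 + 9
= 61

61


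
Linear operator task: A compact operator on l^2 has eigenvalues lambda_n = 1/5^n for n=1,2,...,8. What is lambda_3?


The eigenvalue formula gives lambda_3 = 1/5^3
= 1/125
= 0.0080

0.0080


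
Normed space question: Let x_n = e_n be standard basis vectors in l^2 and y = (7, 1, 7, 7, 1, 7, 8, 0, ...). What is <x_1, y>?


x_1 = e_1 is the standard basis vector with 1 in position 1.
<x_1, y> = y_1 = 7
As n -> infinity, <x_n, y> -> 0, confirming weak convergence of (x_n) to 0.

7


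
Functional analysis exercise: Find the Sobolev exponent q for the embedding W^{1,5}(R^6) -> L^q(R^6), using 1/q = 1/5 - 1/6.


Using the Sobolev embedding formula: 1/q = 1/p - k/n
1/q = 1/5 - 1/6 = 1/30
q = 1/(1/30) = 30

30.0000


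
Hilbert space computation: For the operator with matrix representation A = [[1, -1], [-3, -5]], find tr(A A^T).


trace(A * A^T) = sum of squares of all entries
= 1^2 + (-1)^2 + (-3)^2 + (-5)^2
= 1 + 1 + 9 + 25
= 36

36


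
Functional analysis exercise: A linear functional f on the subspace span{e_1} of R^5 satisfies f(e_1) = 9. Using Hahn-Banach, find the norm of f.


The norm of f is given by ||f|| = sup_{||x||=1} |f(x)|.
On span{e_1}, ||e_1|| = 1, so ||f|| = |f(e_1)| / ||e_1||
= |9| / 1 = 9.0000

9.0000


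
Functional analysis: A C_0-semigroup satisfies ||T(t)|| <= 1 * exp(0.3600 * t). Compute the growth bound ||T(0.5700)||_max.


||T(0.5700)|| <= 1 * exp(0.3600 * 0.5700)
= 1 * exp(0.2052)
= 1 * 1.2278
= 1.2278

1.2278


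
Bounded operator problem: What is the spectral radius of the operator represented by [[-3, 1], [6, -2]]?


For a 2x2 matrix, eigenvalues satisfy lambda^2 - (trace)*lambda + det = 0
trace = -3 + -2 = -5
det = -3*-2 - 1*6 = 0
discriminant = (-5)^2 - 4*(0) = 25
spectral radius = max |eigenvalue| = 5.0000

5.0000


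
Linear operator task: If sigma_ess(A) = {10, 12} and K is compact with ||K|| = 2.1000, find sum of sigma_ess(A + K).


By Weyl's theorem, the essential spectrum is invariant under compact perturbations.
sigma_ess(A + K) = sigma_ess(A) = {10, 12}
Sum = 10 + 12 = 22

22


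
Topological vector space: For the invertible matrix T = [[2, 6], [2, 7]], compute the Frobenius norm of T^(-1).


det(T) = 2*7 - 6*2 = 2
T^(-1) = (1/2) * [[7, -6], [-2, 2]] = [[3.5000, -3.0000], [-1.0000, 1.0000]]
||T^(-1)||_F^2 = 3.5000^2 + (-3.0000)^2 + (-1.0000)^2 + 1.0000^2 = 23.2500
||T^(-1)||_F = sqrt(23.2500) = 4.8218

4.8218


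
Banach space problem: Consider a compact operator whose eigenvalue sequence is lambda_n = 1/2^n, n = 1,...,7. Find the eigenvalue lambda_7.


The eigenvalue formula gives lambda_7 = 1/2^7
= 1/128
= 0.0078

0.0078


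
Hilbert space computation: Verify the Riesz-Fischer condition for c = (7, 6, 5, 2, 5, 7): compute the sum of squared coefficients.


sum |c_n|^2 = 7^2 + 6^2 + 5^2 + 2^2 + 5^2 + 7^2
= 49 + 36 + 25 + 4 + 25 + 49
= 188

188


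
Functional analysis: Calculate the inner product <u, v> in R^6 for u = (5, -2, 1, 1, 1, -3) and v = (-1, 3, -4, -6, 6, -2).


Computing the standard inner product <u, v> = sum u_i * v_i
= 5*-1 + -2*3 + 1*-4 + 1*-6 + 1*6 + -3*-2
= -5 + -6 + -4 + -6 + 6 + 6
= -9

-9


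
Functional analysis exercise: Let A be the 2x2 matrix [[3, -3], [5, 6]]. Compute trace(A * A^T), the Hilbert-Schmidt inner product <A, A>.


trace(A * A^T) = sum of squares of all entries
= 3^2 + (-3)^2 + 5^2 + 6^2
= 9 + 9 + 25 + 36
= 79

79


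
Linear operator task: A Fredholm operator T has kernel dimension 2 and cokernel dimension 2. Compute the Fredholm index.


The Fredholm index is defined as ind(T) = dim(ker T) - dim(coker T)
= 2 - 2
= 0

0


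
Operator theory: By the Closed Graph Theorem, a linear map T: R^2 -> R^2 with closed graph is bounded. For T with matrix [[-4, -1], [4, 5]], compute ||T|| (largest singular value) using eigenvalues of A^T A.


A^T A = [[32, 24], [24, 26]]
trace(A^T A) = 58, det(A^T A) = 256
discriminant = 58^2 - 4*256 = 2340
Largest eigenvalue of A^T A = (trace + sqrt(disc))/2 = 53.1868
||T|| = sqrt(53.1868) = 7.2929

7.2929


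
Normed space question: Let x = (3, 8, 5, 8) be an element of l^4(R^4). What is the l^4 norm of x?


The l^4 norm = (sum |x_i|^4)^(1/4)
Sum of 4th powers = 81 + 4096 + 625 + 4096 = 8898
||x||_4 = (8898)^(1/4) = 9.7123

9.7123
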